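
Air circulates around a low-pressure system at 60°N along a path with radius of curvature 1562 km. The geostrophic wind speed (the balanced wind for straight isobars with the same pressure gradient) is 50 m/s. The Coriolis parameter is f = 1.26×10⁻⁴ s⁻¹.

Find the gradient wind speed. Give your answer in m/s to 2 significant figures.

Around a low, centrifugal force acts outward with Coriolis, so pressure-gradient force balances both:
(1/ρ)|∂P/∂n| = fV + V²/R  →  V² + fR·V − fR·V_g = 0
With fR = 1.26×10⁻⁴ × 1562×10³ m = 197 m/s:
V = [−fR + √((fR)² + 4 fR V_g)]/2 = [−197 + √(197² + 4×197×50)]/2 = 41.3 m/s
Subgeostrophic (V < V_g = 50 m/s), as expected around a low.

41 m/s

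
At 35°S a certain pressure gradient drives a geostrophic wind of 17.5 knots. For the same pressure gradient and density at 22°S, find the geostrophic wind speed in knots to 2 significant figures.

27 knots

With the same pressure gradient and density, V_g ∝ 1/f ∝ 1/sin φ.
V₂ = V₁ · sin φ₁ / sin φ₂ = 17.5 × sin 35° / sin 22°
V₂ = 17.5 × 0.5736/0.3746 = 27 knots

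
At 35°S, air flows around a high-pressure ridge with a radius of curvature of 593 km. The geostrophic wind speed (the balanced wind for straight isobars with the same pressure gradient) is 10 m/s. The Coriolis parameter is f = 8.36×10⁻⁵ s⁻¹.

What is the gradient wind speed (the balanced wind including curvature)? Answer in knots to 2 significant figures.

Around a high, pressure-gradient force acts outward with centrifugal, so Coriolis balances both:
fV = (1/ρ)|∂P/∂n| + V²/R  →  V² − fR·V + fR·V_g = 0
With fR = 8.36×10⁻⁵ × 593×10³ m = 49.6 m/s:
V = [fR − √((fR)² − 4 fR V_g)]/2 = [49.6 − √(49.6² − 4×49.6×10)]/2 = 13.9 m/s
Supergeostrophic (V > V_g = 10 m/s), as expected around a high.
Converting: 13.9 m/s × 1.944 = 27 knots

27 knots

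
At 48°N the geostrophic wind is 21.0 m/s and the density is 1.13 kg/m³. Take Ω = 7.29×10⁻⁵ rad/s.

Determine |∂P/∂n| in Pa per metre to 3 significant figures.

Coriolis parameter at 48°N:
f = 2Ω sin φ = 2 × 7.29×10⁻⁵ × sin 48° = 1.08×10⁻⁴ s⁻¹
Geostrophic balance rearranged: |∂P/∂n| = f ρ V_g
|∂P/∂n| = 1.08×10⁻⁴ × 1.13 × 21.0 = 2.57×10⁻³ Pa/m

2.57×10⁻³ Pa/m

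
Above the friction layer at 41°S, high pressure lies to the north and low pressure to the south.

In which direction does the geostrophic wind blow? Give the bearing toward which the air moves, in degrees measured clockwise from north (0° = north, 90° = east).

The pressure-gradient force points toward the south (bearing 180°).
Geostrophic balance: in the Southern Hemisphere the Coriolis force deflects motion to the left, so the geostrophic wind blows 90° to the left of the pressure-gradient force (low pressure on the right).
Rotating 180° by 90° counterclockwise gives 090° — the wind blows toward the east.

090°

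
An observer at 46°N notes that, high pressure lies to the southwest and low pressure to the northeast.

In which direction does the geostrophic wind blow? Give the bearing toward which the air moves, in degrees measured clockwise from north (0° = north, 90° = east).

135°

The pressure-gradient force points toward the northeast (bearing 045°).
Geostrophic balance: in the Northern Hemisphere the Coriolis force deflects motion to the right, so the geostrophic wind blows 90° to the right of the pressure-gradient force (low pressure on the left).
Rotating 045° by 90° clockwise gives 135° — the wind blows toward the southeast.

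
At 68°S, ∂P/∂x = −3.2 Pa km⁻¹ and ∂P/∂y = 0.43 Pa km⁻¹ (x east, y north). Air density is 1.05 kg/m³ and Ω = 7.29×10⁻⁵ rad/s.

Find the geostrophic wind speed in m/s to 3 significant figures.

Coriolis parameter at 68°S:
f = 2Ω sin φ = 2 × 7.29×10⁻⁵ × sin 68° = 1.35×10⁻⁴ s⁻¹
In the Southern Hemisphere f is negative: f = −1.35×10⁻⁴ s⁻¹.
Component geostrophic relations (x east, y north):
u_g = −(1/(fρ)) ∂P/∂y,  v_g = (1/(fρ)) ∂P/∂x
u_g = −(0.43×10⁻³)/(−1.35×10⁻⁴ × 1.05) = 3.03 m/s;  v_g = (−3.2×10⁻³)/(−1.35×10⁻⁴ × 1.05) = 22.5 m/s
|V_g| = √(u_g² + v_g²) = 22.7 m/s

22.7 m/s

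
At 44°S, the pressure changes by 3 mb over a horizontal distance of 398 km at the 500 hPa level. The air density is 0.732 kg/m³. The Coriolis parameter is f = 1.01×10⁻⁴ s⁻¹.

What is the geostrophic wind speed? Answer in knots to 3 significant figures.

Pressure gradient: |∂P/∂n| = 300 Pa / 398000 m = 7.54×10⁻⁴ Pa/m
Geostrophic balance (pressure-gradient force = Coriolis force):
V_g = (1/(fρ)) |∂P/∂n| = 7.54×10⁻⁴ / (1.01×10⁻⁴ × 0.732) = 10.2 m/s
Converting: 10.2 m/s × 1.944 = 19.8 knots

19.8 knots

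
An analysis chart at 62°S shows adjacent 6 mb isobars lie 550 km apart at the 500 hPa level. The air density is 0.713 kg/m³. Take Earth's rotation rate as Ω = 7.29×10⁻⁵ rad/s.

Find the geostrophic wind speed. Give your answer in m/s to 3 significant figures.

Coriolis parameter at 62°S:
f = 2Ω sin φ = 2 × 7.29×10⁻⁵ × sin 62° = 1.29×10⁻⁴ s⁻¹
Pressure gradient: |∂P/∂n| = 600 Pa / 550000 m = 1.09×10⁻³ Pa/m
Geostrophic balance (pressure-gradient force = Coriolis force):
V_g = (1/(fρ)) |∂P/∂n| = 1.09×10⁻³ / (1.29×10⁻⁴ × 0.713) = 11.9 m/s

11.9 m/s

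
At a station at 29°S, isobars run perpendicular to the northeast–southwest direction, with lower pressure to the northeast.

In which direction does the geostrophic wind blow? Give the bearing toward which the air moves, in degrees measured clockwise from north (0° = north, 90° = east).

The pressure-gradient force points toward the northeast (bearing 045°).
Geostrophic balance: in the Southern Hemisphere the Coriolis force deflects motion to the left, so the geostrophic wind blows 90° to the left of the pressure-gradient force (low pressure on the right).
Rotating 045° by 90° counterclockwise gives 315° — the wind blows toward the northwest.

315°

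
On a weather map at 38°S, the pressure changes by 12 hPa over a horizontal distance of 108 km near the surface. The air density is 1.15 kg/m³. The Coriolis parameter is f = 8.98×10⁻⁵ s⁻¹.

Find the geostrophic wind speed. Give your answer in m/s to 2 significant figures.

Pressure gradient: |∂P/∂n| = 1200 Pa / 108000 m = 1.11×10⁻² Pa/m
Geostrophic balance (pressure-gradient force = Coriolis force):
V_g = (1/(fρ)) |∂P/∂n| = 1.11×10⁻² / (8.98×10⁻⁵ × 1.15) = 108 m/s

110 m/s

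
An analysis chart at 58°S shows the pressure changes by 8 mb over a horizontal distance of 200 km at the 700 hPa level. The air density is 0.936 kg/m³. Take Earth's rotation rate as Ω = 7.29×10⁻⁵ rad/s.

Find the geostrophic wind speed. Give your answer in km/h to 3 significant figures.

124 km/h

Coriolis parameter at 58°S:
f = 2Ω sin φ = 2 × 7.29×10⁻⁵ × sin 58° = 1.24×10⁻⁴ s⁻¹
Pressure gradient: |∂P/∂n| = 800 Pa / 200000 m = 4.00×10⁻³ Pa/m
Geostrophic balance (pressure-gradient force = Coriolis force):
V_g = (1/(fρ)) |∂P/∂n| = 4.00×10⁻³ / (1.24×10⁻⁴ × 0.936) = 34.6 m/s
Converting: 34.6 m/s × 3.6 = 124 km/h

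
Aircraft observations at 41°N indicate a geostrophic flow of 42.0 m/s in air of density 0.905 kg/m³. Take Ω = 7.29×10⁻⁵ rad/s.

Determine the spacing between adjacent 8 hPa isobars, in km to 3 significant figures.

220 km

Coriolis parameter at 41°N:
f = 2Ω sin φ = 2 × 7.29×10⁻⁵ × sin 41° = 9.57×10⁻⁵ s⁻¹
Geostrophic balance rearranged: |∂P/∂n| = f ρ V_g
|∂P/∂n| = 9.57×10⁻⁵ × 0.905 × 42.0 = 3.64×10⁻³ Pa/m
Isobar spacing: Δn = ΔP/|∂P/∂n| = 800 Pa / 3.64×10⁻³ Pa/m = 220035 m ≈ 220 km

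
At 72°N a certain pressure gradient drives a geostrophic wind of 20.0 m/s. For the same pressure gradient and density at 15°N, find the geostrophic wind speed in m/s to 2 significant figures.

73 m/s

With the same pressure gradient and density, V_g ∝ 1/f ∝ 1/sin φ.
V₂ = V₁ · sin φ₁ / sin φ₂ = 20.0 × sin 72° / sin 15°
V₂ = 20.0 × 0.9511/0.2588 = 73 m/s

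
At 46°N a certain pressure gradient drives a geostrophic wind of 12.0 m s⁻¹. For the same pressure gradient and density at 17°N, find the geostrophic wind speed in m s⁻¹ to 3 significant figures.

29.5 m s⁻¹

With the same pressure gradient and density, V_g ∝ 1/f ∝ 1/sin φ.
V₂ = V₁ · sin φ₁ / sin φ₂ = 12.0 × sin 46° / sin 17°
V₂ = 12.0 × 0.7193/0.2924 = 29.5 m s⁻¹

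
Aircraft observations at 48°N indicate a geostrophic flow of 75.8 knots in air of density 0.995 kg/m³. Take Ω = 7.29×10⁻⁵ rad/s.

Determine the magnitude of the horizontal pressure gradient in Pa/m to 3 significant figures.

Coriolis parameter at 48°N:
f = 2Ω sin φ = 2 × 7.29×10⁻⁵ × sin 48° = 1.08×10⁻⁴ s⁻¹
Wind speed in SI: 75.8 knots = 39.0 m/s
Geostrophic balance rearranged: |∂P/∂n| = f ρ V_g
|∂P/∂n| = 1.08×10⁻⁴ × 0.995 × 39.0 = 4.20×10⁻³ Pa/m

4.20×10⁻³ Pa/m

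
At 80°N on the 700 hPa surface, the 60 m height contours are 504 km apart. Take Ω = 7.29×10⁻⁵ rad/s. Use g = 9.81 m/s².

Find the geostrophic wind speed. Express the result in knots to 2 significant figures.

16 knots

Coriolis parameter at 80°N:
f = 2Ω sin φ = 2 × 7.29×10⁻⁵ × sin 80° = 1.44×10⁻⁴ s⁻¹
Height gradient: |∂Z/∂n| = 60 m / 504000 m = 1.19×10⁻⁴
On a pressure surface, geostrophic balance gives V_g = (g/f)|∂Z/∂n|:
V_g = 9.81 × 1.19×10⁻⁴ / 1.44×10⁻⁴ = 8.13 m/s
Converting: 8.13 m/s × 1.944 = 16 knots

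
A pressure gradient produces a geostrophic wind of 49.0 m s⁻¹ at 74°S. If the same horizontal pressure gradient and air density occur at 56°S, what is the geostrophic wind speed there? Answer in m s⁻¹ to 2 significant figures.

57 m s⁻¹

With the same pressure gradient and density, V_g ∝ 1/f ∝ 1/sin φ.
V₂ = V₁ · sin φ₁ / sin φ₂ = 49.0 × sin 74° / sin 56°
V₂ = 49.0 × 0.9613/0.8290 = 57 m s⁻¹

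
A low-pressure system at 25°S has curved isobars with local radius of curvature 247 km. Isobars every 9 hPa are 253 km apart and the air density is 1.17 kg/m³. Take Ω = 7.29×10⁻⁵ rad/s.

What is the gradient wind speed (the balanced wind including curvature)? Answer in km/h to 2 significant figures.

Coriolis parameter at 25°S:
f = 2Ω sin φ = 2 × 7.29×10⁻⁵ × sin 25° = 6.16×10⁻⁵ s⁻¹
Pressure gradient: |∂P/∂n| = 900 Pa / 253000 m = 3.56×10⁻³ Pa/m
Geostrophic speed: V_g = |∂P/∂n|/(fρ) = 3.56×10⁻³/(6.16×10⁻⁵ × 1.17) = 49.3 m/s
Around a low, centrifugal force acts outward with Coriolis, so pressure-gradient force balances both:
(1/ρ)|∂P/∂n| = fV + V²/R  →  V² + fR·V − fR·V_g = 0
With fR = 6.16×10⁻⁵ × 247×10³ m = 15.2 m/s:
V = [−fR + √((fR)² + 4 fR V_g)]/2 = [−15.2 + √(15.2² + 4×15.2×49.3)]/2 = 20.8 m/s
Subgeostrophic (V < V_g = 49.3 m/s), as expected around a low.
Converting: 20.8 m/s × 3.6 = 75 km/h

75 km/h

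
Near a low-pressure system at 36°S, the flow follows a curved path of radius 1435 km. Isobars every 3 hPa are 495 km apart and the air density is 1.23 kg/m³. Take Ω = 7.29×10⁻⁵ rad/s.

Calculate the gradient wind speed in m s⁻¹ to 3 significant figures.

Coriolis parameter at 36°S:
f = 2Ω sin φ = 2 × 7.29×10⁻⁵ × sin 36° = 8.57×10⁻⁵ s⁻¹
Pressure gradient: |∂P/∂n| = 300 Pa / 495000 m = 6.06×10⁻⁴ Pa/m
Geostrophic speed: V_g = |∂P/∂n|/(fρ) = 6.06×10⁻⁴/(8.57×10⁻⁵ × 1.23) = 5.75 m/s
Around a low, centrifugal force acts outward with Coriolis, so pressure-gradient force balances both:
(1/ρ)|∂P/∂n| = fV + V²/R  →  V² + fR·V − fR·V_g = 0
With fR = 8.57×10⁻⁵ × 1435×10³ m = 123 m/s:
V = [−fR + √((fR)² + 4 fR V_g)]/2 = [−123 + √(123² + 4×123×5.75)]/2 = 5.5 m/s
Subgeostrophic (V < V_g = 5.75 m/s), as expected around a low.

5.50 m s⁻¹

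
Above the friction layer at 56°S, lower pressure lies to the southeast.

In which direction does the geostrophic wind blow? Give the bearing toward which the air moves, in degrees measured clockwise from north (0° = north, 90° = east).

045°

The pressure-gradient force points toward the southeast (bearing 135°).
Geostrophic balance: in the Southern Hemisphere the Coriolis force deflects motion to the left, so the geostrophic wind blows 90° to the left of the pressure-gradient force (low pressure on the right).
Rotating 135° by 90° counterclockwise gives 045° — the wind blows toward the northeast.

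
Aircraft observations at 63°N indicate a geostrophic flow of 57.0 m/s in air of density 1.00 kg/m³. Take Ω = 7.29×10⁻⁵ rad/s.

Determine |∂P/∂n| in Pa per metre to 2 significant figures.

7.4×10⁻³ Pa/m

Coriolis parameter at 63°N:
f = 2Ω sin φ = 2 × 7.29×10⁻⁵ × sin 63° = 1.30×10⁻⁴ s⁻¹
Geostrophic balance rearranged: |∂P/∂n| = f ρ V_g
|∂P/∂n| = 1.30×10⁻⁴ × 1.00 × 57.0 = 7.40×10⁻³ Pa/m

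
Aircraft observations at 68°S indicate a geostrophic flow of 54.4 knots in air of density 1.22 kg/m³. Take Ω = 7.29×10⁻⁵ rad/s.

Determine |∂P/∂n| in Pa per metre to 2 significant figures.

Coriolis parameter at 68°S:
f = 2Ω sin φ = 2 × 7.29×10⁻⁵ × sin 68° = 1.35×10⁻⁴ s⁻¹
Wind speed in SI: 54.4 knots = 28.0 m/s
Geostrophic balance rearranged: |∂P/∂n| = f ρ V_g
|∂P/∂n| = 1.35×10⁻⁴ × 1.22 × 28.0 = 4.62×10⁻³ Pa/m

4.6×10⁻³ Pa/m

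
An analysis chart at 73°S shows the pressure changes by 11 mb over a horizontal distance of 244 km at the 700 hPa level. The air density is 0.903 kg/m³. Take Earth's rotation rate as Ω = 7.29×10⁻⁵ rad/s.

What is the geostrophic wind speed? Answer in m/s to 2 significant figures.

36 m/s

Coriolis parameter at 73°S:
f = 2Ω sin φ = 2 × 7.29×10⁻⁵ × sin 73° = 1.39×10⁻⁴ s⁻¹
Pressure gradient: |∂P/∂n| = 1100 Pa / 244000 m = 4.51×10⁻³ Pa/m
Geostrophic balance (pressure-gradient force = Coriolis force):
V_g = (1/(fρ)) |∂P/∂n| = 4.51×10⁻³ / (1.39×10⁻⁴ × 0.903) = 35.8 m/s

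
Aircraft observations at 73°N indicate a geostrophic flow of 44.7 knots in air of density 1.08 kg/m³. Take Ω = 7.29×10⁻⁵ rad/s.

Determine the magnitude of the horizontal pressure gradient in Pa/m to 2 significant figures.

3.5×10⁻³ Pa/m

Coriolis parameter at 73°N:
f = 2Ω sin φ = 2 × 7.29×10⁻⁵ × sin 73° = 1.39×10⁻⁴ s⁻¹
Wind speed in SI: 44.7 knots = 23.0 m/s
Geostrophic balance rearranged: |∂P/∂n| = f ρ V_g
|∂P/∂n| = 1.39×10⁻⁴ × 1.08 × 23.0 = 3.46×10⁻³ Pa/m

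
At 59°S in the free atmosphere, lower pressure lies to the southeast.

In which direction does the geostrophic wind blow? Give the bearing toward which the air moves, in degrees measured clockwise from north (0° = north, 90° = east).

045°

The pressure-gradient force points toward the southeast (bearing 135°).
Geostrophic balance: in the Southern Hemisphere the Coriolis force deflects motion to the left, so the geostrophic wind blows 90° to the left of the pressure-gradient force (low pressure on the right).
Rotating 135° by 90° counterclockwise gives 045° — the wind blows toward the northeast.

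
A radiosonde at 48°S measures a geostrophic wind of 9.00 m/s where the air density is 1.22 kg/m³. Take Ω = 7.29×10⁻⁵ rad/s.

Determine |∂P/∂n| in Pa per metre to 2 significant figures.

Coriolis parameter at 48°S:
f = 2Ω sin φ = 2 × 7.29×10⁻⁵ × sin 48° = 1.08×10⁻⁴ s⁻¹
Geostrophic balance rearranged: |∂P/∂n| = f ρ V_g
|∂P/∂n| = 1.08×10⁻⁴ × 1.22 × 9.00 = 1.19×10⁻³ Pa/m

1.2×10⁻³ Pa/m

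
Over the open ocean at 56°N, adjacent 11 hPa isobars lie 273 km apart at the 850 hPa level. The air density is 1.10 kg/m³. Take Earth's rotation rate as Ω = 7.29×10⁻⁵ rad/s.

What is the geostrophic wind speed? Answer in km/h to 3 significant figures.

Coriolis parameter at 56°N:
f = 2Ω sin φ = 2 × 7.29×10⁻⁵ × sin 56° = 1.21×10⁻⁴ s⁻¹
Pressure gradient: |∂P/∂n| = 1100 Pa / 273000 m = 4.03×10⁻³ Pa/m
Geostrophic balance (pressure-gradient force = Coriolis force):
V_g = (1/(fρ)) |∂P/∂n| = 4.03×10⁻³ / (1.21×10⁻⁴ × 1.10) = 30.3 m/s
Converting: 30.3 m/s × 3.6 = 109 km/h

109 km/h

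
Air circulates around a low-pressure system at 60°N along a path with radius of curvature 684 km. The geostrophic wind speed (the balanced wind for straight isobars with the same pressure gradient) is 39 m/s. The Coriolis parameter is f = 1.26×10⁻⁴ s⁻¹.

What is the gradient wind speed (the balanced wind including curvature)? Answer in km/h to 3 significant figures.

105 km/h

Around a low, centrifugal force acts outward with Coriolis, so pressure-gradient force balances both:
(1/ρ)|∂P/∂n| = fV + V²/R  →  V² + fR·V − fR·V_g = 0
With fR = 1.26×10⁻⁴ × 684×10³ m = 86.2 m/s:
V = [−fR + √((fR)² + 4 fR V_g)]/2 = [−86.2 + √(86.2² + 4×86.2×39)]/2 = 29.1 m/s
Subgeostrophic (V < V_g = 39 m/s), as expected around a low.
Converting: 29.1 m/s × 3.6 = 105 km/h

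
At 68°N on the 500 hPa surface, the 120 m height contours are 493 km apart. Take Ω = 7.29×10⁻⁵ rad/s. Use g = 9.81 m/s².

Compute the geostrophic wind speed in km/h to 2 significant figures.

Coriolis parameter at 68°N:
f = 2Ω sin φ = 2 × 7.29×10⁻⁵ × sin 68° = 1.35×10⁻⁴ s⁻¹
Height gradient: |∂Z/∂n| = 120 m / 493000 m = 2.43×10⁻⁴
On a pressure surface, geostrophic balance gives V_g = (g/f)|∂Z/∂n|:
V_g = 9.81 × 2.43×10⁻⁴ / 1.35×10⁻⁴ = 17.7 m/s
Converting: 17.7 m/s × 3.6 = 64 km/h

64 km/h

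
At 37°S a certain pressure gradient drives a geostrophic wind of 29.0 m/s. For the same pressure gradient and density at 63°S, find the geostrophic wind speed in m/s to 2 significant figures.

With the same pressure gradient and density, V_g ∝ 1/f ∝ 1/sin φ.
V₂ = V₁ · sin φ₁ / sin φ₂ = 29.0 × sin 37° / sin 63°
V₂ = 29.0 × 0.6018/0.8910 = 20 m/s

20 m/s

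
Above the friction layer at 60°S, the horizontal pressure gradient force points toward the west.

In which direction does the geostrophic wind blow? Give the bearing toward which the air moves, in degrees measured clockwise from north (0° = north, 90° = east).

The pressure-gradient force points toward the west (bearing 270°).
Geostrophic balance: in the Southern Hemisphere the Coriolis force deflects motion to the left, so the geostrophic wind blows 90° to the left of the pressure-gradient force (low pressure on the right).
Rotating 270° by 90° counterclockwise gives 180° — the wind blows toward the south.

180°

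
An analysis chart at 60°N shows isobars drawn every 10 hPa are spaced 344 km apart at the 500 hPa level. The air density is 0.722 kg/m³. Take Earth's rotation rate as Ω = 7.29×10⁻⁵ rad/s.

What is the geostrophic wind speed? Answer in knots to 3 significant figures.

Coriolis parameter at 60°N:
f = 2Ω sin φ = 2 × 7.29×10⁻⁵ × sin 60° = 1.26×10⁻⁴ s⁻¹
Pressure gradient: |∂P/∂n| = 1000 Pa / 344000 m = 2.91×10⁻³ Pa/m
Geostrophic balance (pressure-gradient force = Coriolis force):
V_g = (1/(fρ)) |∂P/∂n| = 2.91×10⁻³ / (1.26×10⁻⁴ × 0.722) = 31.9 m/s
Converting: 31.9 m/s × 1.944 = 62.0 knots

62.0 knots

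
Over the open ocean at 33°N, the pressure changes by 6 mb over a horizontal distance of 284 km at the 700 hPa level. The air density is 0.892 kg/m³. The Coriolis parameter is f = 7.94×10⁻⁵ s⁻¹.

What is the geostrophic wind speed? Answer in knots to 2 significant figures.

Pressure gradient: |∂P/∂n| = 600 Pa / 284000 m = 2.11×10⁻³ Pa/m
Geostrophic balance (pressure-gradient force = Coriolis force):
V_g = (1/(fρ)) |∂P/∂n| = 2.11×10⁻³ / (7.94×10⁻⁵ × 0.892) = 29.8 m/s
Converting: 29.8 m/s × 1.944 = 58 knots

58 knots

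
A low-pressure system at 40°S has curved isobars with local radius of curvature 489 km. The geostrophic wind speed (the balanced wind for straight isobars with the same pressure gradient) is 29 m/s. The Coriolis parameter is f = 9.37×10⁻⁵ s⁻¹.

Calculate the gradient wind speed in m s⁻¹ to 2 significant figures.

20 m s⁻¹

Around a low, centrifugal force acts outward with Coriolis, so pressure-gradient force balances both:
(1/ρ)|∂P/∂n| = fV + V²/R  →  V² + fR·V − fR·V_g = 0
With fR = 9.37×10⁻⁵ × 489×10³ m = 45.8 m/s:
V = [−fR + √((fR)² + 4 fR V_g)]/2 = [−45.8 + √(45.8² + 4×45.8×29)]/2 = 20.1 m/s
Subgeostrophic (V < V_g = 29 m/s), as expected around a low.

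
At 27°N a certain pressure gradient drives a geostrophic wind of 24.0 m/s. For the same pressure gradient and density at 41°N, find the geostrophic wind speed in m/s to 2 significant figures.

17 m/s

With the same pressure gradient and density, V_g ∝ 1/f ∝ 1/sin φ.
V₂ = V₁ · sin φ₁ / sin φ₂ = 24.0 × sin 27° / sin 41°
V₂ = 24.0 × 0.4540/0.6561 = 17 m/s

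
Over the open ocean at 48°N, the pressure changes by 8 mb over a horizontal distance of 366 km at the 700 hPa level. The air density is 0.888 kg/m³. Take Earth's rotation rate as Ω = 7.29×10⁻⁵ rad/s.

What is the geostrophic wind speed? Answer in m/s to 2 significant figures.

Coriolis parameter at 48°N:
f = 2Ω sin φ = 2 × 7.29×10⁻⁵ × sin 48° = 1.08×10⁻⁴ s⁻¹
Pressure gradient: |∂P/∂n| = 800 Pa / 366000 m = 2.19×10⁻³ Pa/m
Geostrophic balance (pressure-gradient force = Coriolis force):
V_g = (1/(fρ)) |∂P/∂n| = 2.19×10⁻³ / (1.08×10⁻⁴ × 0.888) = 22.7 m/s

23 m/s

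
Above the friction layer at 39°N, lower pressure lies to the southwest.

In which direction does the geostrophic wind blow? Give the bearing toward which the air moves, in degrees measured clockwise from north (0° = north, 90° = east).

The pressure-gradient force points toward the southwest (bearing 225°).
Geostrophic balance: in the Northern Hemisphere the Coriolis force deflects motion to the right, so the geostrophic wind blows 90° to the right of the pressure-gradient force (low pressure on the left).
Rotating 225° by 90° clockwise gives 315° — the wind blows toward the northwest.

315°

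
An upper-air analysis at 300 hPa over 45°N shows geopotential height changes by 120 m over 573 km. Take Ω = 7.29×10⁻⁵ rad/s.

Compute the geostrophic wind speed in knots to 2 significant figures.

Coriolis parameter at 45°N:
f = 2Ω sin φ = 2 × 7.29×10⁻⁵ × sin 45° = 1.03×10⁻⁴ s⁻¹
Height gradient: |∂Z/∂n| = 120 m / 573000 m = 2.09×10⁻⁴
On a pressure surface, geostrophic balance gives V_g = (g/f)|∂Z/∂n|:
V_g = 9.81 × 2.09×10⁻⁴ / 1.03×10⁻⁴ = 19.9 m/s
Converting: 19.9 m/s × 1.944 = 39 knots

39 knots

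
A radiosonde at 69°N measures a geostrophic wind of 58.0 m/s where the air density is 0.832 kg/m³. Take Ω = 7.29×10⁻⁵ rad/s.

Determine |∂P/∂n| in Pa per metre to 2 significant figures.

Coriolis parameter at 69°N:
f = 2Ω sin φ = 2 × 7.29×10⁻⁵ × sin 69° = 1.36×10⁻⁴ s⁻¹
Geostrophic balance rearranged: |∂P/∂n| = f ρ V_g
|∂P/∂n| = 1.36×10⁻⁴ × 0.832 × 58.0 = 6.57×10⁻³ Pa/m

6.6×10⁻³ Pa/m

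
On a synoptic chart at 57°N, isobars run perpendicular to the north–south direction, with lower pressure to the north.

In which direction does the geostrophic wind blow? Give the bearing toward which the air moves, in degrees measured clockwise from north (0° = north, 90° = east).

090°

The pressure-gradient force points toward the north (bearing 000°).
Geostrophic balance: in the Northern Hemisphere the Coriolis force deflects motion to the right, so the geostrophic wind blows 90° to the right of the pressure-gradient force (low pressure on the left).
Rotating 000° by 90° clockwise gives 090° — the wind blows toward the east.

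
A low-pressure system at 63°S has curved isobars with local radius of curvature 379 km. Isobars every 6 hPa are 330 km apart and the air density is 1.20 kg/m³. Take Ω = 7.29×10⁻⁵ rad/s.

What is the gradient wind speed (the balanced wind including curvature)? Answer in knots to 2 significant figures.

19 knots

Coriolis parameter at 63°S:
f = 2Ω sin φ = 2 × 7.29×10⁻⁵ × sin 63° = 1.30×10⁻⁴ s⁻¹
Pressure gradient: |∂P/∂n| = 600 Pa / 330000 m = 1.82×10⁻³ Pa/m
Geostrophic speed: V_g = |∂P/∂n|/(fρ) = 1.82×10⁻³/(1.30×10⁻⁴ × 1.20) = 11.7 m/s
Around a low, centrifugal force acts outward with Coriolis, so pressure-gradient force balances both:
(1/ρ)|∂P/∂n| = fV + V²/R  →  V² + fR·V − fR·V_g = 0
With fR = 1.30×10⁻⁴ × 379×10³ m = 49.2 m/s:
V = [−fR + √((fR)² + 4 fR V_g)]/2 = [−49.2 + √(49.2² + 4×49.2×11.7)]/2 = 9.74 m/s
Subgeostrophic (V < V_g = 11.7 m/s), as expected around a low.
Converting: 9.74 m/s × 1.944 = 19 knots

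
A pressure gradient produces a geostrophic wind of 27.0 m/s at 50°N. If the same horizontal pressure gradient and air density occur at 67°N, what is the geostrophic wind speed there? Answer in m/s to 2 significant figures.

22 m/s

With the same pressure gradient and density, V_g ∝ 1/f ∝ 1/sin φ.
V₂ = V₁ · sin φ₁ / sin φ₂ = 27.0 × sin 50° / sin 67°
V₂ = 27.0 × 0.7660/0.9205 = 22 m/s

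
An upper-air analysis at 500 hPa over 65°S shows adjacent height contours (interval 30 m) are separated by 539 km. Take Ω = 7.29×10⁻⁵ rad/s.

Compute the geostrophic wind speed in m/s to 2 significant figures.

Coriolis parameter at 65°S:
f = 2Ω sin φ = 2 × 7.29×10⁻⁵ × sin 65° = 1.32×10⁻⁴ s⁻¹
Height gradient: |∂Z/∂n| = 30 m / 539000 m = 5.57×10⁻⁵
On a pressure surface, geostrophic balance gives V_g = (g/f)|∂Z/∂n|:
V_g = 9.81 × 5.57×10⁻⁵ / 1.32×10⁻⁴ = 4.13 m/s

4.1 m/s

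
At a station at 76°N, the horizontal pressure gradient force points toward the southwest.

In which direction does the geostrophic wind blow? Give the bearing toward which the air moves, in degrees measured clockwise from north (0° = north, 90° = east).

The pressure-gradient force points toward the southwest (bearing 225°).
Geostrophic balance: in the Northern Hemisphere the Coriolis force deflects motion to the right, so the geostrophic wind blows 90° to the right of the pressure-gradient force (low pressure on the left).
Rotating 225° by 90° clockwise gives 315° — the wind blows toward the northwest.

315°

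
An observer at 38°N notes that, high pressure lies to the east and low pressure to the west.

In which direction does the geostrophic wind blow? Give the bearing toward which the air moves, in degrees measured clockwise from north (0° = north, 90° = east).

The pressure-gradient force points toward the west (bearing 270°).
Geostrophic balance: in the Northern Hemisphere the Coriolis force deflects motion to the right, so the geostrophic wind blows 90° to the right of the pressure-gradient force (low pressure on the left).
Rotating 270° by 90° clockwise gives 000° — the wind blows toward the north.

000°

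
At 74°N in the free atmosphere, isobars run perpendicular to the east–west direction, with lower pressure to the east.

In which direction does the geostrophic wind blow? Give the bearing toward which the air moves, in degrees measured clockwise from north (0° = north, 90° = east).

The pressure-gradient force points toward the east (bearing 090°).
Geostrophic balance: in the Northern Hemisphere the Coriolis force deflects motion to the right, so the geostrophic wind blows 90° to the right of the pressure-gradient force (low pressure on the left).
Rotating 090° by 90° clockwise gives 180° — the wind blows toward the south.

180°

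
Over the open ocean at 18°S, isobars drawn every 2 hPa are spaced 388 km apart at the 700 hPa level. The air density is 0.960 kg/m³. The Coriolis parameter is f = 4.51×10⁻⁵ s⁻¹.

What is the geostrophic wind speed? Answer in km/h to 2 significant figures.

Pressure gradient: |∂P/∂n| = 200 Pa / 388000 m = 5.15×10⁻⁴ Pa/m
Geostrophic balance (pressure-gradient force = Coriolis force):
V_g = (1/(fρ)) |∂P/∂n| = 5.15×10⁻⁴ / (4.51×10⁻⁵ × 0.960) = 11.9 m/s
Converting: 11.9 m/s × 3.6 = 43 km/h

43 km/h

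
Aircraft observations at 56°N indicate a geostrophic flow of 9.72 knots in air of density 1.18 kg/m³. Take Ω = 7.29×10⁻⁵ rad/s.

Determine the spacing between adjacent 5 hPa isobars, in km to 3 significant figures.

701 km

Coriolis parameter at 56°N:
f = 2Ω sin φ = 2 × 7.29×10⁻⁵ × sin 56° = 1.21×10⁻⁴ s⁻¹
Wind speed in SI: 9.72 knots = 5.00 m/s
Geostrophic balance rearranged: |∂P/∂n| = f ρ V_g
|∂P/∂n| = 1.21×10⁻⁴ × 1.18 × 5.00 = 7.13×10⁻⁴ Pa/m
Isobar spacing: Δn = ΔP/|∂P/∂n| = 500 Pa / 7.13×10⁻⁴ Pa/m = 701055 m ≈ 701 km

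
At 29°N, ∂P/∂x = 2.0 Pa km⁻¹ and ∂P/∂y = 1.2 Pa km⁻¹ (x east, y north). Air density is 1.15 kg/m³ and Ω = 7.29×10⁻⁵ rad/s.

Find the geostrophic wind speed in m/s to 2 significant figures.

Coriolis parameter at 29°N:
f = 2Ω sin φ = 2 × 7.29×10⁻⁵ × sin 29° = 7.07×10⁻⁵ s⁻¹
Component geostrophic relations (x east, y north):
u_g = −(1/(fρ)) ∂P/∂y,  v_g = (1/(fρ)) ∂P/∂x
u_g = −(1.2×10⁻³)/(7.07×10⁻⁵ × 1.15) = −14.8 m/s;  v_g = (2.0×10⁻³)/(7.07×10⁻⁵ × 1.15) = 24.6 m/s
|V_g| = √(u_g² + v_g²) = 28.7 m/s

29 m/s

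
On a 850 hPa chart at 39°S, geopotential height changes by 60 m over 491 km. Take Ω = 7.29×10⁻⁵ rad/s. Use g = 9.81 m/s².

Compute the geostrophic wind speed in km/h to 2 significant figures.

Coriolis parameter at 39°S:
f = 2Ω sin φ = 2 × 7.29×10⁻⁵ × sin 39° = 9.18×10⁻⁵ s⁻¹
Height gradient: |∂Z/∂n| = 60 m / 491000 m = 1.22×10⁻⁴
On a pressure surface, geostrophic balance gives V_g = (g/f)|∂Z/∂n|:
V_g = 9.81 × 1.22×10⁻⁴ / 9.18×10⁻⁵ = 13.1 m/s
Converting: 13.1 m/s × 3.6 = 47 km/h

47 km/h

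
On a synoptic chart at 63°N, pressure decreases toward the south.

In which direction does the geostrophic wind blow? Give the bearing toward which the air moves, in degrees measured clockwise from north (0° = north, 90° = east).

The pressure-gradient force points toward the south (bearing 180°).
Geostrophic balance: in the Northern Hemisphere the Coriolis force deflects motion to the right, so the geostrophic wind blows 90° to the right of the pressure-gradient force (low pressure on the left).
Rotating 180° by 90° clockwise gives 270° — the wind blows toward the west.

270°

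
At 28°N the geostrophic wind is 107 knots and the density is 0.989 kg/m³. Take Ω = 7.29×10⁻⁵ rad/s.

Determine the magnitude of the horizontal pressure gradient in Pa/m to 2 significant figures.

3.7×10⁻³ Pa/m

Coriolis parameter at 28°N:
f = 2Ω sin φ = 2 × 7.29×10⁻⁵ × sin 28° = 6.84×10⁻⁵ s⁻¹
Wind speed in SI: 107 knots = 55.0 m/s
Geostrophic balance rearranged: |∂P/∂n| = f ρ V_g
|∂P/∂n| = 6.84×10⁻⁵ × 0.989 × 55.0 = 3.73×10⁻³ Pa/m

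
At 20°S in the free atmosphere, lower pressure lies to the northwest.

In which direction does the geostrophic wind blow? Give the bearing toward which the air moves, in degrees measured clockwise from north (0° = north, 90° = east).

The pressure-gradient force points toward the northwest (bearing 315°).
Geostrophic balance: in the Southern Hemisphere the Coriolis force deflects motion to the left, so the geostrophic wind blows 90° to the left of the pressure-gradient force (low pressure on the right).
Rotating 315° by 90° counterclockwise gives 225° — the wind blows toward the southwest.

225°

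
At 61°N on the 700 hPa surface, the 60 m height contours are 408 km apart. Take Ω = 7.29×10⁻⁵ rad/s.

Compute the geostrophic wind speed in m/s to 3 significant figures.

Coriolis parameter at 61°N:
f = 2Ω sin φ = 2 × 7.29×10⁻⁵ × sin 61° = 1.28×10⁻⁴ s⁻¹
Height gradient: |∂Z/∂n| = 60 m / 408000 m = 1.47×10⁻⁴
On a pressure surface, geostrophic balance gives V_g = (g/f)|∂Z/∂n|:
V_g = 9.81 × 1.47×10⁻⁴ / 1.28×10⁻⁴ = 11.3 m/s

11.3 m/s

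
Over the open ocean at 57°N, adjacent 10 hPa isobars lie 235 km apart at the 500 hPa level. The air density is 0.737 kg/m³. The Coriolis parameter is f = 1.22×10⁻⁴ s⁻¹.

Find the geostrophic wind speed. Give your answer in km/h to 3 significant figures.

170 km/h

Pressure gradient: |∂P/∂n| = 1000 Pa / 235000 m = 4.26×10⁻³ Pa/m
Geostrophic balance (pressure-gradient force = Coriolis force):
V_g = (1/(fρ)) |∂P/∂n| = 4.26×10⁻³ / (1.22×10⁻⁴ × 0.737) = 47.3 m/s
Converting: 47.3 m/s × 3.6 = 170 km/h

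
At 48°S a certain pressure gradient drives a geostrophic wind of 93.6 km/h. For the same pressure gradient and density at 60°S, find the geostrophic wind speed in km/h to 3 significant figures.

80.3 km/h

With the same pressure gradient and density, V_g ∝ 1/f ∝ 1/sin φ.
V₂ = V₁ · sin φ₁ / sin φ₂ = 93.6 × sin 48° / sin 60°
V₂ = 93.6 × 0.7431/0.8660 = 80.3 km/h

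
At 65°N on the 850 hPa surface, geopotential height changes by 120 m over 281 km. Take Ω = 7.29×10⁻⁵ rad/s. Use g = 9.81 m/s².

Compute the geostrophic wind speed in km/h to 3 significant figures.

Coriolis parameter at 65°N:
f = 2Ω sin φ = 2 × 7.29×10⁻⁵ × sin 65° = 1.32×10⁻⁴ s⁻¹
Height gradient: |∂Z/∂n| = 120 m / 281000 m = 4.27×10⁻⁴
On a pressure surface, geostrophic balance gives V_g = (g/f)|∂Z/∂n|:
V_g = 9.81 × 4.27×10⁻⁴ / 1.32×10⁻⁴ = 31.7 m/s
Converting: 31.7 m/s × 3.6 = 114 km/h

114 km/h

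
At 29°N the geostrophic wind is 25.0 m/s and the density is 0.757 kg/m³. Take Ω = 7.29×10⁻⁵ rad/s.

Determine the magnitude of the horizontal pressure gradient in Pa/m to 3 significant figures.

1.34×10⁻³ Pa/m

Coriolis parameter at 29°N:
f = 2Ω sin φ = 2 × 7.29×10⁻⁵ × sin 29° = 7.07×10⁻⁵ s⁻¹
Geostrophic balance rearranged: |∂P/∂n| = f ρ V_g
|∂P/∂n| = 7.07×10⁻⁵ × 0.757 × 25.0 = 1.34×10⁻³ Pa/m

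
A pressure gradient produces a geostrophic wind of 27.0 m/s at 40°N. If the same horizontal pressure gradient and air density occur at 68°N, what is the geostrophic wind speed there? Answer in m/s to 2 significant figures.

19 m/s

With the same pressure gradient and density, V_g ∝ 1/f ∝ 1/sin φ.
V₂ = V₁ · sin φ₁ / sin φ₂ = 27.0 × sin 40° / sin 68°
V₂ = 27.0 × 0.6428/0.9272 = 19 m/s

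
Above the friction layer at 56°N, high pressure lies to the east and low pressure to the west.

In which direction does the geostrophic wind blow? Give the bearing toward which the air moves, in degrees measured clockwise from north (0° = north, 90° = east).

The pressure-gradient force points toward the west (bearing 270°).
Geostrophic balance: in the Northern Hemisphere the Coriolis force deflects motion to the right, so the geostrophic wind blows 90° to the right of the pressure-gradient force (low pressure on the left).
Rotating 270° by 90° clockwise gives 000° — the wind blows toward the north.

000°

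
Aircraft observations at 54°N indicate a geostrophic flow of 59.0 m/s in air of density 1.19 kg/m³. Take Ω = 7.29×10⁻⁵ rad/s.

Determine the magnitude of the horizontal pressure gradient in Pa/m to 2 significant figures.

Coriolis parameter at 54°N:
f = 2Ω sin φ = 2 × 7.29×10⁻⁵ × sin 54° = 1.18×10⁻⁴ s⁻¹
Geostrophic balance rearranged: |∂P/∂n| = f ρ V_g
|∂P/∂n| = 1.18×10⁻⁴ × 1.19 × 59.0 = 8.28×10⁻³ Pa/m

8.3×10⁻³ Pa/m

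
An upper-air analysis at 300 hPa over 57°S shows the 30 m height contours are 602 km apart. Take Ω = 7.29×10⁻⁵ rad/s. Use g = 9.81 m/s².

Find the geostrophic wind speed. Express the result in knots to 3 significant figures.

7.77 knots

Coriolis parameter at 57°S:
f = 2Ω sin φ = 2 × 7.29×10⁻⁵ × sin 57° = 1.22×10⁻⁴ s⁻¹
Height gradient: |∂Z/∂n| = 30 m / 602000 m = 4.98×10⁻⁵
On a pressure surface, geostrophic balance gives V_g = (g/f)|∂Z/∂n|:
V_g = 9.81 × 4.98×10⁻⁵ / 1.22×10⁻⁴ = 4.00 m/s
Converting: 4.00 m/s × 1.944 = 7.77 knots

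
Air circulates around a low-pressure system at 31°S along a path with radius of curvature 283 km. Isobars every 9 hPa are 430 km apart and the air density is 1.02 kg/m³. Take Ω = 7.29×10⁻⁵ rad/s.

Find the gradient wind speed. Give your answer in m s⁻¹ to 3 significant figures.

15.7 m s⁻¹

Coriolis parameter at 31°S:
f = 2Ω sin φ = 2 × 7.29×10⁻⁵ × sin 31° = 7.51×10⁻⁵ s⁻¹
Pressure gradient: |∂P/∂n| = 900 Pa / 430000 m = 2.09×10⁻³ Pa/m
Geostrophic speed: V_g = |∂P/∂n|/(fρ) = 2.09×10⁻³/(7.51×10⁻⁵ × 1.02) = 27.3 m/s
Around a low, centrifugal force acts outward with Coriolis, so pressure-gradient force balances both:
(1/ρ)|∂P/∂n| = fV + V²/R  →  V² + fR·V − fR·V_g = 0
With fR = 7.51×10⁻⁵ × 283×10³ m = 21.3 m/s:
V = [−fR + √((fR)² + 4 fR V_g)]/2 = [−21.3 + √(21.3² + 4×21.3×27.3)]/2 = 15.7 m/s
Subgeostrophic (V < V_g = 27.3 m/s), as expected around a low.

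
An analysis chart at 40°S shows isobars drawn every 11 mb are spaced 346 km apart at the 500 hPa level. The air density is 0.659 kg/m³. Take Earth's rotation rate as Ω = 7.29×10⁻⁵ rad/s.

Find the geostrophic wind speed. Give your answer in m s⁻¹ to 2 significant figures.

Coriolis parameter at 40°S:
f = 2Ω sin φ = 2 × 7.29×10⁻⁵ × sin 40° = 9.37×10⁻⁵ s⁻¹
Pressure gradient: |∂P/∂n| = 1100 Pa / 346000 m = 3.18×10⁻³ Pa/m
Geostrophic balance (pressure-gradient force = Coriolis force):
V_g = (1/(fρ)) |∂P/∂n| = 3.18×10⁻³ / (9.37×10⁻⁵ × 0.659) = 51.5 m/s

51 m s⁻¹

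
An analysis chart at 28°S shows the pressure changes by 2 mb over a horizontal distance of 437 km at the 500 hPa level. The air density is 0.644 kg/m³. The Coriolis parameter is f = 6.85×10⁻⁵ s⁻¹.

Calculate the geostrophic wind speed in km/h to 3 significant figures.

37.3 km/h

Pressure gradient: |∂P/∂n| = 200 Pa / 437000 m = 4.58×10⁻⁴ Pa/m
Geostrophic balance (pressure-gradient force = Coriolis force):
V_g = (1/(fρ)) |∂P/∂n| = 4.58×10⁻⁴ / (6.85×10⁻⁵ × 0.644) = 10.4 m/s
Converting: 10.4 m/s × 3.6 = 37.3 km/h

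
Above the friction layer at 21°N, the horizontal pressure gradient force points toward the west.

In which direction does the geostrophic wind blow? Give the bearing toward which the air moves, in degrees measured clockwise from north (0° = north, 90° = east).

The pressure-gradient force points toward the west (bearing 270°).
Geostrophic balance: in the Northern Hemisphere the Coriolis force deflects motion to the right, so the geostrophic wind blows 90° to the right of the pressure-gradient force (low pressure on the left).
Rotating 270° by 90° clockwise gives 000° — the wind blows toward the north.

000°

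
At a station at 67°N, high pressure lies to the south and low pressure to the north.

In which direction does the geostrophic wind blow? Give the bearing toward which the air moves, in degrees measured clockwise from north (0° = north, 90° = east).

The pressure-gradient force points toward the north (bearing 000°).
Geostrophic balance: in the Northern Hemisphere the Coriolis force deflects motion to the right, so the geostrophic wind blows 90° to the right of the pressure-gradient force (low pressure on the left).
Rotating 000° by 90° clockwise gives 090° — the wind blows toward the east.

090°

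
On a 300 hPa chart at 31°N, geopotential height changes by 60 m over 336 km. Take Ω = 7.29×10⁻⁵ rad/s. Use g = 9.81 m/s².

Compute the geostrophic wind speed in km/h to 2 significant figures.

Coriolis parameter at 31°N:
f = 2Ω sin φ = 2 × 7.29×10⁻⁵ × sin 31° = 7.51×10⁻⁵ s⁻¹
Height gradient: |∂Z/∂n| = 60 m / 336000 m = 1.79×10⁻⁴
On a pressure surface, geostrophic balance gives V_g = (g/f)|∂Z/∂n|:
V_g = 9.81 × 1.79×10⁻⁴ / 7.51×10⁻⁵ = 23.3 m/s
Converting: 23.3 m/s × 3.6 = 84 km/h

84 km/h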